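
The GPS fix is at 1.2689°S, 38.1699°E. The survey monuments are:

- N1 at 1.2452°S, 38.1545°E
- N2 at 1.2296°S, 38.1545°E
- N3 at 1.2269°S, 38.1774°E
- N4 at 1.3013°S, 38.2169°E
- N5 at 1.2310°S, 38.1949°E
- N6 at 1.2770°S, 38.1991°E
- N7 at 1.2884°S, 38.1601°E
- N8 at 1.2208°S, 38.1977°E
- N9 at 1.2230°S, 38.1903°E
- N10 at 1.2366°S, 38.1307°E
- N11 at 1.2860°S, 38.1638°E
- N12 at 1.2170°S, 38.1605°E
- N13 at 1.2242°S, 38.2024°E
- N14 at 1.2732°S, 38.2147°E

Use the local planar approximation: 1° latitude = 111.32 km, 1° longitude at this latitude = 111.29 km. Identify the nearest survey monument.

N11

Distances from 1.2689°S, 38.1699°E:
N1: 3.1461 km
N2: 4.6986 km
N3: 4.7494 km
N4: 6.3536 km
N5: 5.0538 km
N6: 3.3724 km
N7: 2.4293 km
N8: 6.1841 km
N9: 5.5913 km
N10: 5.6534 km
N11: 2.0210 km
N12: 5.8715 km
N13: 6.1516 km
N14: 5.0087 km
Minimum: N11 at 2.0210 km.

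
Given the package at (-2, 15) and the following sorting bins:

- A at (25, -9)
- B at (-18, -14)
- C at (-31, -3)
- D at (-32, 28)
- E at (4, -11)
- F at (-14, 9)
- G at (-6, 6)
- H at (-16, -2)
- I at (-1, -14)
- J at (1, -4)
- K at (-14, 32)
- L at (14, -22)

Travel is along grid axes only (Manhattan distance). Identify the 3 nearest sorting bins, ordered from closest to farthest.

Distances from (-2, 15):
A: 51
B: 45
C: 47
D: 43
E: 32
F: 18
G: 13
H: 31
I: 30
J: 22
K: 29
L: 53
Sorted: G (13) < F (18) < J (22) < K (29) < I (30) < …

G, F, J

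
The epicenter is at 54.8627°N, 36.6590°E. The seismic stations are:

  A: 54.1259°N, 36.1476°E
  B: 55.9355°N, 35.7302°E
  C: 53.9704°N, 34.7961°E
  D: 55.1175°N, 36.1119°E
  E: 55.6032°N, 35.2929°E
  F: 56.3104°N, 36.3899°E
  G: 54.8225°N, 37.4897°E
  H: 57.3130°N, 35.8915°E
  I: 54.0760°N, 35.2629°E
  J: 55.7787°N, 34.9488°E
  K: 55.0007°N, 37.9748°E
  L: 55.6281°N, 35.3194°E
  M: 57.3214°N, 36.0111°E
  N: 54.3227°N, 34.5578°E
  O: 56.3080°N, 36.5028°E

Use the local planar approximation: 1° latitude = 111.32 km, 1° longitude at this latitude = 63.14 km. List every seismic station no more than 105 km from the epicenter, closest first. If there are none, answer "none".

Distances from 54.8627°N, 36.6590°E:
A: √((-0.7368·111.32)² + (-0.5114·63.14)²) = √(6727.374887 + 1042.630926) = 88.1476 km
B: √((1.0728·111.32)² + (-0.9288·63.14)²) = √(14262.114705 + 3439.169405) = 133.0462 km
C: √((-0.8923·111.32)² + (-1.8629·63.14)²) = √(9866.614980 + 13835.289164) = 153.9542 km
D: √((0.2548·111.32)² + (-0.5471·63.14)²) = √(804.535557 + 1193.280613) = 44.6969 km
E: √((0.7405·111.32)² + (-1.3661·63.14)²) = √(6795.110462 + 7440.020596) = 119.3111 km
F: √((1.4477·111.32)² + (-0.2691·63.14)²) = √(25971.889361 + 288.693197) = 162.0512 km
G: √((-0.0402·111.32)² + (0.8307·63.14)²) = √(20.026198 + 2751.044250) = 52.6410 km
H: √((2.4503·111.32)² + (-0.7675·63.14)²) = √(74402.052321 + 2348.366754) = 277.0387 km
I: √((-0.7867·111.32)² + (-1.3961·63.14)²) = √(7669.458392 + 7770.379130) = 124.2571 km
J: √((0.9160·111.32)² + (-1.7102·63.14)²) = √(10397.701434 + 11660.118371) = 148.5188 km
K: √((0.1380·111.32)² + (1.3158·63.14)²) = √(235.995960 + 6902.221930) = 84.4880 km
L: √((0.7654·111.32)² + (-1.3396·63.14)²) = √(7259.777510 + 7154.172917) = 120.0581 km
M: √((2.4587·111.32)² + (-0.6479·63.14)²) = √(74913.049748 + 1673.497681) = 276.7427 km
N: √((-0.5400·111.32)² + (-2.1012·63.14)²) = √(3613.548724 + 17601.267341) = 145.6531 km
O: √((1.4453·111.32)² + (-0.1562·63.14)²) = √(25885.848238 + 97.268275) = 161.1928 km
Threshold 105 km: D (44.6969 km), G (52.6410 km), K (84.4880 km), A (88.1476 km) are within range.

D, G, K, A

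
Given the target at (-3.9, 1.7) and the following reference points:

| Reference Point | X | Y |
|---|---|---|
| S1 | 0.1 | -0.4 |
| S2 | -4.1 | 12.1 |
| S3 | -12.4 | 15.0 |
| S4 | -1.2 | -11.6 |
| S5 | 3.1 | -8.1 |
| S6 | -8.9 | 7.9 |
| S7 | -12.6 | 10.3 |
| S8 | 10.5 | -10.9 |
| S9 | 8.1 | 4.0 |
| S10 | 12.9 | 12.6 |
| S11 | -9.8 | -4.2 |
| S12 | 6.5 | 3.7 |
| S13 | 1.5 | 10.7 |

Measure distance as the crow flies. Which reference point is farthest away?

Distances from (-3.9, 1.7):
S1: √((4.0)² + (-2.1)²) = √(16.0000 + 4.4100) = 4.52
S2: √((-0.2)² + (10.4)²) = √(0.0400 + 108.1600) = 10.40
S3: √((-8.5)² + (13.3)²) = √(72.2500 + 176.8900) = 15.78
S4: √((2.7)² + (-13.3)²) = √(7.2900 + 176.8900) = 13.57
S5: √((7.0)² + (-9.8)²) = √(49.0000 + 96.0400) = 12.04
S6: √((-5.0)² + (6.2)²) = √(25.0000 + 38.4400) = 7.96
S7: √((-8.7)² + (8.6)²) = √(75.6900 + 73.9600) = 12.23
S8: √((14.4)² + (-12.6)²) = √(207.3600 + 158.7600) = 19.13
S9: √((12.0)² + (2.3)²) = √(144.0000 + 5.2900) = 12.22
S10: √((16.8)² + (10.9)²) = √(282.2400 + 118.8100) = 20.03
S11: √((-5.9)² + (-5.9)²) = √(34.8100 + 34.8100) = 8.34
S12: √((10.4)² + (2.0)²) = √(108.1600 + 4.0000) = 10.59
S13: √((5.4)² + (9.0)²) = √(29.1600 + 81.0000) = 10.50
Maximum: S10 at 20.03.

S10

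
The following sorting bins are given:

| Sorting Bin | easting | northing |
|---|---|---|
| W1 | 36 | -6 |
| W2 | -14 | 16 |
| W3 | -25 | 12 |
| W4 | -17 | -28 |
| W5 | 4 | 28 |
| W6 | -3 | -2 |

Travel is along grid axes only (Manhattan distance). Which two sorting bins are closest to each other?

Pairwise distances:
W2–W3: 15
W2–W6: 29
W2–W5: 30
W3–W6: 36
W5–W6: 37
W4–W6: 40
W1–W6: 43
W3–W5: 45
W2–W4: 47
W3–W4: 48
W1–W5: 66
W1–W2: 72
W1–W4: 75
W4–W5: 77
W1–W3: 79
Closest pair: W2–W3 at 15.

W2 and W3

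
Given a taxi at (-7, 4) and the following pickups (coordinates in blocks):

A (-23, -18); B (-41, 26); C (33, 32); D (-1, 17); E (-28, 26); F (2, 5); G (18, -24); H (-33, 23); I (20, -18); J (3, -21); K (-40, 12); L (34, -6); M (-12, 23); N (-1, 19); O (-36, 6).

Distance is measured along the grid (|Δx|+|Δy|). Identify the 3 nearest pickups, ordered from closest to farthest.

Distances from (-7, 4):
A: |-16| + |-22| = 16 + 22 = 38 blocks
B: |-34| + |22| = 34 + 22 = 56 blocks
C: |40| + |28| = 40 + 28 = 68 blocks
D: |6| + |13| = 6 + 13 = 19 blocks
E: |-21| + |22| = 21 + 22 = 43 blocks
F: |9| + |1| = 9 + 1 = 10 blocks
G: |25| + |-28| = 25 + 28 = 53 blocks
H: |-26| + |19| = 26 + 19 = 45 blocks
I: |27| + |-22| = 27 + 22 = 49 blocks
J: |10| + |-25| = 10 + 25 = 35 blocks
K: |-33| + |8| = 33 + 8 = 41 blocks
L: |41| + |-10| = 41 + 10 = 51 blocks
M: |-5| + |19| = 5 + 19 = 24 blocks
N: |6| + |15| = 6 + 15 = 21 blocks
O: |-29| + |2| = 29 + 2 = 31 blocks
Sorted: F (10 blocks) < D (19 blocks) < N (21 blocks) < M (24 blocks) < O (31 blocks) < …

F, D, N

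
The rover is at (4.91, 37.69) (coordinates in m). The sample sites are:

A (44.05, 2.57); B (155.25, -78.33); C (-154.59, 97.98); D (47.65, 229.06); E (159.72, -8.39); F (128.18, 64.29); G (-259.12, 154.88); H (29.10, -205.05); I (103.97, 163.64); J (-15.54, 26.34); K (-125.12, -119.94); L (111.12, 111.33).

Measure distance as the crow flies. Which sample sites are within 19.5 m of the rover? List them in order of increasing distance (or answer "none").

Distances from (4.91, 37.69):
A: √((39.14)² + (-35.12)²) = √(1531.9396 + 1233.4144) = 52.59 m
B: √((150.34)² + (-116.02)²) = √(22602.1156 + 13460.6404) = 189.90 m
C: √((-159.50)² + (60.29)²) = √(25440.2500 + 3634.8841) = 170.51 m
D: √((42.74)² + (191.37)²) = √(1826.7076 + 36622.4769) = 196.08 m
E: √((154.81)² + (-46.08)²) = √(23966.1361 + 2123.3664) = 161.52 m
F: √((123.27)² + (26.60)²) = √(15195.4929 + 707.5600) = 126.11 m
G: √((-264.03)² + (117.19)²) = √(69711.8409 + 13733.4961) = 288.87 m
H: √((24.19)² + (-242.74)²) = √(585.1561 + 58922.7076) = 243.94 m
I: √((99.06)² + (125.95)²) = √(9812.8836 + 15863.4025) = 160.24 m
J: √((-20.45)² + (-11.35)²) = √(418.2025 + 128.8225) = 23.39 m
K: √((-130.03)² + (-157.63)²) = √(16907.8009 + 24847.2169) = 204.34 m
L: √((106.21)² + (73.64)²) = √(11280.5641 + 5422.8496) = 129.24 m
Threshold 19.5 m: none within range.

none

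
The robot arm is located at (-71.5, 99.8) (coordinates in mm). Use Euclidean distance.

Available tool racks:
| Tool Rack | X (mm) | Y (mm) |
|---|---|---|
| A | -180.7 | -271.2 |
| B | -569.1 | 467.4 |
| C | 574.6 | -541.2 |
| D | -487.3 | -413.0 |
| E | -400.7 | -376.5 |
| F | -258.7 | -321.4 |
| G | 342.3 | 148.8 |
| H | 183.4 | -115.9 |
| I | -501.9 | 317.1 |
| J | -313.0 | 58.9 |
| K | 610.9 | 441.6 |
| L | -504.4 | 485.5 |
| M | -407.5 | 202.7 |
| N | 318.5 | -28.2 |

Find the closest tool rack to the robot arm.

Distances from (-71.5, 99.8):
A: 386.7 mm
B: 618.7 mm
C: 910.1 mm
D: 660.2 mm
E: 579.0 mm
F: 460.9 mm
G: 416.7 mm
H: 333.9 mm
I: 482.1 mm
J: 244.9 mm
K: 763.2 mm
L: 579.8 mm
M: 351.4 mm
N: 410.5 mm
Minimum: J at 244.9 mm.

J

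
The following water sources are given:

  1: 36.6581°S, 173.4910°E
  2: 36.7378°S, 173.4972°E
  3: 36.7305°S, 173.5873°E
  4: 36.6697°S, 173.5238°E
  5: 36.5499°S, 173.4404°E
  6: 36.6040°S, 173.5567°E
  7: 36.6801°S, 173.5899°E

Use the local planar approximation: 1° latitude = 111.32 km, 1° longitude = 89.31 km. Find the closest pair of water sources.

Pairwise distances:
1–4: 3.2014 km
3–7: 5.6153 km
4–7: 6.0158 km
4–6: 7.8819 km
2–4: 7.9444 km
2–3: 8.0878 km
1–6: 8.4083 km
3–4: 8.8302 km
1–2: 8.8895 km
6–7: 8.9754 km
1–7: 9.1660 km
2–7: 10.4785 km
1–3: 11.7867 km
5–6: 12.0064 km
1–5: 12.8647 km
3–6: 14.3447 km
4–5: 15.2752 km
2–6: 15.8142 km
5–7: 19.7064 km
2–5: 21.5234 km
3–5: 24.0065 km
Closest pair: 1–4 at 3.2014 km.

1 and 4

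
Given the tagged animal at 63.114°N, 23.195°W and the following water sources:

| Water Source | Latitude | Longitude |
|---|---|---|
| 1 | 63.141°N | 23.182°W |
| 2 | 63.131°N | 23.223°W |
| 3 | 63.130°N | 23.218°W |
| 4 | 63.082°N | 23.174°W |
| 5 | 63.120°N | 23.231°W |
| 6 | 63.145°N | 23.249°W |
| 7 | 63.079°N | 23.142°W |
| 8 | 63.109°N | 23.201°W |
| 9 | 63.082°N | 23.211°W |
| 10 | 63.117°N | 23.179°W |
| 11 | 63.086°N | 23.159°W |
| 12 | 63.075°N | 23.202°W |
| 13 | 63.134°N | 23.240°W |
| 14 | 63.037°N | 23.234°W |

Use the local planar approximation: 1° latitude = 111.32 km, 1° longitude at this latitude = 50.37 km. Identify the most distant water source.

Distances from 63.114°N, 23.195°W:
1: √((0.027·111.32)² + (0.013·50.37)²) = √(9.03387 + 0.42878) = 3.076 km
2: √((0.017·111.32)² + (-0.028·50.37)²) = √(3.58133 + 1.98912) = 2.360 km
3: √((0.016·111.32)² + (-0.023·50.37)²) = √(3.17239 + 1.34215) = 2.125 km
4: √((-0.032·111.32)² + (0.021·50.37)²) = √(12.68955 + 1.11888) = 3.716 km
5: √((0.006·111.32)² + (-0.036·50.37)²) = √(0.44612 + 3.28813) = 1.932 km
6: √((0.031·111.32)² + (-0.054·50.37)²) = √(11.90885 + 7.39829) = 4.394 km
7: √((-0.035·111.32)² + (0.053·50.37)²) = √(15.18037 + 7.12682) = 4.723 km
8: √((-0.005·111.32)² + (-0.006·50.37)²) = √(0.30980 + 0.09134) = 0.633 km
9: √((-0.032·111.32)² + (-0.016·50.37)²) = √(12.68955 + 0.64951) = 3.652 km
10: √((0.003·111.32)² + (0.016·50.37)²) = √(0.11153 + 0.64951) = 0.872 km
11: √((-0.028·111.32)² + (0.036·50.37)²) = √(9.71544 + 3.28813) = 3.606 km
12: √((-0.039·111.32)² + (-0.007·50.37)²) = √(18.84845 + 0.12432) = 4.356 km
13: √((0.020·111.32)² + (-0.045·50.37)²) = √(4.95686 + 5.13770) = 3.177 km
14: √((-0.077·111.32)² + (-0.039·50.37)²) = √(73.47301 + 3.85899) = 8.794 km
Maximum: 14 at 8.794 km.

14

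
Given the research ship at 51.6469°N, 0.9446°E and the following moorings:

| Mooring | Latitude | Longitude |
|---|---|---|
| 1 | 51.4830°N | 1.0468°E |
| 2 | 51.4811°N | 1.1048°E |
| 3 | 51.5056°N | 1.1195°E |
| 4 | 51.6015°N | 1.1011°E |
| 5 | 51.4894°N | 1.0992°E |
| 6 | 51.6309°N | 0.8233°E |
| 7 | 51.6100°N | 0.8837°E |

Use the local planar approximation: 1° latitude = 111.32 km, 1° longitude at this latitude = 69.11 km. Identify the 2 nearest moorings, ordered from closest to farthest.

Distances from 51.6469°N, 0.9446°E:
1: √((-0.1639·111.32)² + (0.1022·69.11)²) = √(332.892724 + 49.886562) = 19.5647 km
2: √((-0.1658·111.32)² + (0.1602·69.11)²) = √(340.655533 + 122.576385) = 21.5228 km
3: √((-0.1413·111.32)² + (0.1749·69.11)²) = √(247.417674 + 146.103764) = 19.8374 km
4: √((-0.0454·111.32)² + (0.1565·69.11)²) = √(25.542188 + 116.979691) = 11.9383 km
5: √((-0.1575·111.32)² + (0.1546·69.11)²) = √(307.402582 + 114.156532) = 20.5319 km
6: √((-0.0160·111.32)² + (-0.1213·69.11)²) = √(3.172388 + 70.275410) = 8.5702 km
7: √((-0.0369·111.32)² + (-0.0609·69.11)²) = √(16.873265 + 17.713989) = 5.8811 km
Sorted: 7 (5.8811 km) < 6 (8.5702 km) < 4 (11.9383 km) < 1 (19.5647 km) < …

7, 6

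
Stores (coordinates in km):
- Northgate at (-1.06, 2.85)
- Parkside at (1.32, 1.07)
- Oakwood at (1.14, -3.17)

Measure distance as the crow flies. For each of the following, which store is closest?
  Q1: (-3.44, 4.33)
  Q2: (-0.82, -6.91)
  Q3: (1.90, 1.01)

Q1→Northgate; Q2→Oakwood; Q3→Parkside

Q1 at (-3.44, 4.33):
  Northgate: 2.80 km
  Parkside: 5.77 km
  Oakwood: 8.79 km
  → nearest: Northgate (2.80 km)
Q2 at (-0.82, -6.91):
  Northgate: 9.76 km
  Parkside: 8.26 km
  Oakwood: 4.22 km
  → nearest: Oakwood (4.22 km)
Q3 at (1.90, 1.01):
  Northgate: 3.49 km
  Parkside: 0.58 km
  Oakwood: 4.25 km
  → nearest: Parkside (0.58 km)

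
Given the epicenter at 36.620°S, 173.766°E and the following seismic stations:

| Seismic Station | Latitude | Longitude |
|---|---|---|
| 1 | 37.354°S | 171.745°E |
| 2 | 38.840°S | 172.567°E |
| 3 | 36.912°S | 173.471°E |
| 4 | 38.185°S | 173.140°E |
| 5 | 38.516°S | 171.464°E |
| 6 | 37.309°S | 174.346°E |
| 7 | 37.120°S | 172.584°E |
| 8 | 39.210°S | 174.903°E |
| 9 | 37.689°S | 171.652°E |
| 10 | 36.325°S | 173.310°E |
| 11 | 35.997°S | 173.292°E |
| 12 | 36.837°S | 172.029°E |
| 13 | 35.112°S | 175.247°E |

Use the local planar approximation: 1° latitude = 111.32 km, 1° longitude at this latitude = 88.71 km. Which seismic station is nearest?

3

Distances from 36.620°S, 173.766°E:
1: 197.025 km
2: 269.048 km
3: 41.731 km
4: 182.852 km
5: 293.682 km
6: 92.359 km
7: 118.712 km
8: 305.452 km
9: 222.103 km
10: 52.103 km
11: 81.104 km
12: 155.971 km
13: 213.169 km
Minimum: 3 at 41.731 km.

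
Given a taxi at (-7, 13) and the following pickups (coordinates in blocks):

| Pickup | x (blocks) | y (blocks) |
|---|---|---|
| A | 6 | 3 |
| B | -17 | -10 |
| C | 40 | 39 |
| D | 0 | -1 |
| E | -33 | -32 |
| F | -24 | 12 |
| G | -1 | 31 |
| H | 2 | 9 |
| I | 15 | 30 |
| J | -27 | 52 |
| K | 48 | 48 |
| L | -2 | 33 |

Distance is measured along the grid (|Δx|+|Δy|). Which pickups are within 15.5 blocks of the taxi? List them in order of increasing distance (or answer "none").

H

Distances from (-7, 13):
A: 23 blocks
B: 33 blocks
C: 73 blocks
D: 21 blocks
E: 71 blocks
F: 18 blocks
G: 24 blocks
H: 13 blocks
I: 39 blocks
J: 59 blocks
K: 90 blocks
L: 25 blocks
Threshold 15.5 blocks: H (13 blocks) is within range.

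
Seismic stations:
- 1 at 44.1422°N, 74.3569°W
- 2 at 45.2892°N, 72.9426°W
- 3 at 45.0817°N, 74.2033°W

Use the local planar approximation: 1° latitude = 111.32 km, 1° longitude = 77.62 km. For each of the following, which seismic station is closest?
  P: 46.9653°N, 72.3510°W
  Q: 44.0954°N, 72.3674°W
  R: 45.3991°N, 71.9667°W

P→2; Q→2; R→2

P at 46.9653°N, 72.3510°W:
  1: √((-2.8231·111.32)² + (-2.0059·77.62)²) = √(98764.056528 + 24241.854125) = 350.7220 km
  2: √((-1.6761·111.32)² + (-0.5916·77.62)²) = √(34813.384560 + 2108.645665) = 192.1511 km
  3: √((-1.8836·111.32)² + (-1.8523·77.62)²) = √(43966.688740 + 20671.401877) = 254.2402 km
  → nearest: 2 (192.1511 km)
Q at 44.0954°N, 72.3674°W:
  1: √((0.0468·111.32)² + (-1.9895·77.62)²) = √(27.141766 + 23847.077536) = 154.5128 km
  2: √((1.1938·111.32)² + (-0.5752·77.62)²) = √(17660.766331 + 1993.356752) = 140.1932 km
  3: √((0.9863·111.32)² + (-1.8359·77.62)²) = √(12054.923579 + 20306.979037) = 179.8941 km
  → nearest: 2 (140.1932 km)
R at 45.3991°N, 71.9667°W:
  1: √((-1.2569·111.32)² + (-2.3902·77.62)²) = √(19577.076946 + 34420.387951) = 232.3735 km
  2: √((-0.1099·111.32)² + (-0.9759·77.62)²) = √(149.672420 + 5737.965237) = 76.7309 km
  3: √((-0.3174·111.32)² + (-2.2366·77.62)²) = √(1248.418628 + 30138.658526) = 177.1640 km
  → nearest: 2 (76.7309 km)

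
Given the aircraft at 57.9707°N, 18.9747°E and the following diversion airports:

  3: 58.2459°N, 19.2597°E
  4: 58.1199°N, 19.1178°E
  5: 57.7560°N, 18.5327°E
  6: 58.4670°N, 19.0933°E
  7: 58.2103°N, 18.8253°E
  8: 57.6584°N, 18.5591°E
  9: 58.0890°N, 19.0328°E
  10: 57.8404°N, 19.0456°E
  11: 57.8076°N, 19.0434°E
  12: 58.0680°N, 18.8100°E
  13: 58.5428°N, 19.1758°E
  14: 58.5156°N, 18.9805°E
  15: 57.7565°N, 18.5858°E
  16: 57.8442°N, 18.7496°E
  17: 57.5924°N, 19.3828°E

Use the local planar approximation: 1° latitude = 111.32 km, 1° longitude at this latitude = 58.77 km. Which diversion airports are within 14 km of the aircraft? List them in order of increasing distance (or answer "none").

Distances from 57.9707°N, 18.9747°E:
3: √((0.2752·111.32)² + (0.2850·58.77)²) = √(938.519400 + 280.544075) = 34.9151 km
4: √((0.1492·111.32)² + (0.1431·58.77)²) = √(275.857021 + 70.727881) = 18.6168 km
5: √((-0.2147·111.32)² + (-0.4420·58.77)²) = √(571.229311 + 674.770240) = 35.2987 km
6: √((0.4963·111.32)² + (0.1186·58.77)²) = √(3052.354322 + 48.582601) = 55.6861 km
7: √((0.2396·111.32)² + (-0.1494·58.77)²) = √(711.410094 + 77.092579) = 28.0803 km
8: √((-0.3123·111.32)² + (-0.4156·58.77)²) = √(1208.621634 + 596.571441) = 42.4876 km
9: √((0.1183·111.32)² + (0.0581·58.77)²) = √(173.426670 + 11.659063) = 13.6046 km
10: √((-0.1303·111.32)² + (0.0709·58.77)²) = √(210.394909 + 17.362164) = 15.0916 km
11: √((-0.1631·111.32)² + (0.0687·58.77)²) = √(329.650939 + 16.301398) = 18.5998 km
12: √((0.0973·111.32)² + (-0.1647·58.77)²) = √(117.320006 + 93.691152) = 14.5262 km
13: √((0.5721·111.32)² + (0.2011·58.77)²) = √(4055.928504 + 139.680417) = 64.7735 km
14: √((0.5449·111.32)² + (0.0058·58.77)²) = √(3679.425477 + 0.116190) = 60.6592 km
15: √((-0.2142·111.32)² + (-0.3889·58.77)²) = √(568.571816 + 522.380874) = 33.0296 km
16: √((-0.1265·111.32)² + (-0.2251·58.77)²) = √(198.302161 + 175.009801) = 19.3213 km
17: √((-0.3783·111.32)² + (0.4081·58.77)²) = √(1773.450528 + 575.234031) = 48.4632 km
Threshold 14 km: 9 (13.6046 km) is within range.

9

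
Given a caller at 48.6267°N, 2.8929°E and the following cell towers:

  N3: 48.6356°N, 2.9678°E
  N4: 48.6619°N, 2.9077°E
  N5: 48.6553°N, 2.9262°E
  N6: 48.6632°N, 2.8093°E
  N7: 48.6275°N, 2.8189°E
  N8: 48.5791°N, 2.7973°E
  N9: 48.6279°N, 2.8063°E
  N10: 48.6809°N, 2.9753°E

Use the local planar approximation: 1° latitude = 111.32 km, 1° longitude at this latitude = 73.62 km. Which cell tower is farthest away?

Distances from 48.6267°N, 2.8929°E:
N3: √((0.0089·111.32)² + (0.0749·73.62)²) = √(0.981582 + 30.405718) = 5.6024 km
N4: √((0.0352·111.32)² + (0.0148·73.62)²) = √(15.354360 + 1.187176) = 4.0671 km
N5: √((0.0286·111.32)² + (0.0333·73.62)²) = √(10.136277 + 6.010078) = 4.0183 km
N6: √((0.0365·111.32)² + (-0.0836·73.62)²) = √(16.509432 + 37.879495) = 7.3749 km
N7: √((0.0008·111.32)² + (-0.0740·73.62)²) = √(0.007931 + 29.679396) = 5.4486 km
N8: √((-0.0476·111.32)² + (-0.0956·73.62)²) = √(28.077621 + 49.534457) = 8.8098 km
N9: √((0.0012·111.32)² + (-0.0866·73.62)²) = √(0.017845 + 40.646898) = 6.3769 km
N10: √((0.0542·111.32)² + (0.0824·73.62)²) = √(36.403653 + 36.799850) = 8.5559 km
Maximum: N8 at 8.8098 km.

N8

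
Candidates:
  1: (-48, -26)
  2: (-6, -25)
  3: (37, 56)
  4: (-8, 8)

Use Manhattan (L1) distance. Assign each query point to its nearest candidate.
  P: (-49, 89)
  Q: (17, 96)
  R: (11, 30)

P at (-49, 89):
  1: 116
  2: 157
  3: 119
  4: 122
  → nearest: 1 (116)
Q at (17, 96):
  1: 187
  2: 144
  3: 60
  4: 113
  → nearest: 3 (60)
R at (11, 30):
  1: 115
  2: 72
  3: 52
  4: 41
  → nearest: 4 (41)

P→1; Q→3; R→4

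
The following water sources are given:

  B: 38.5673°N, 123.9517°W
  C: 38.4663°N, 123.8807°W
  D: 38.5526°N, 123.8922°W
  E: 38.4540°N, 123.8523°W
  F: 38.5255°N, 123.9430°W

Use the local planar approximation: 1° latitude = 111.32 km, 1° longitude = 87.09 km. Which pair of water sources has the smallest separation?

C and E

Pairwise distances:
B–C: √((-0.1010·111.32)² + (0.0710·87.09)²) = √(126.412245 + 38.234312) = 12.8315 km
B–D: √((-0.0147·111.32)² + (0.0595·87.09)²) = √(2.677818 + 26.851621) = 5.4341 km
B–E: √((-0.1133·111.32)² + (0.0994·87.09)²) = √(159.076569 + 74.939251) = 15.2976 km
B–F: √((-0.0418·111.32)² + (0.0087·87.09)²) = √(21.652047 + 0.574084) = 4.7145 km
C–D: √((0.0863·111.32)² + (-0.0115·87.09)²) = √(92.292835 + 1.003072) = 9.6590 km
C–E: √((-0.0123·111.32)² + (0.0284·87.09)²) = √(1.874807 + 6.117490) = 2.8271 km
C–F: √((0.0592·111.32)² + (-0.0623·87.09)²) = √(43.429998 + 29.438296) = 8.5363 km
D–E: √((-0.0986·111.32)² + (0.0399·87.09)²) = √(120.475913 + 12.074867) = 11.5131 km
D–F: √((-0.0271·111.32)² + (-0.0508·87.09)²) = √(9.100913 + 19.573298) = 5.3548 km
E–F: √((0.0715·111.32)² + (-0.0907·87.09)²) = √(63.351730 + 62.395196) = 11.2137 km
Closest pair: C–E at 2.8271 km.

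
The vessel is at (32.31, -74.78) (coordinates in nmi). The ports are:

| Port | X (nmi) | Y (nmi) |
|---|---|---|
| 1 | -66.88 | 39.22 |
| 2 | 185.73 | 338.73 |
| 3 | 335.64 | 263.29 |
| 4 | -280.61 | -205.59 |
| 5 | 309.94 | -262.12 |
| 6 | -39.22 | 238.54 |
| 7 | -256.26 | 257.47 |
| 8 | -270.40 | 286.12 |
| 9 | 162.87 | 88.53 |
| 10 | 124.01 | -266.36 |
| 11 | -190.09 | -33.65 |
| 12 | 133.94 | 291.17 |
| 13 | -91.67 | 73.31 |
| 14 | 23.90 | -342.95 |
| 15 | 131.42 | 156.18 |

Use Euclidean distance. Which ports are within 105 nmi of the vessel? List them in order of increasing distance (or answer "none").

Distances from (32.31, -74.78):
1: 151.11 nmi
2: 441.05 nmi
3: 454.20 nmi
4: 339.16 nmi
5: 334.92 nmi
6: 321.38 nmi
7: 440.07 nmi
8: 471.04 nmi
9: 209.08 nmi
10: 212.40 nmi
11: 226.17 nmi
12: 379.80 nmi
13: 193.14 nmi
14: 268.30 nmi
15: 251.33 nmi
Threshold 105 nmi: none within range.

none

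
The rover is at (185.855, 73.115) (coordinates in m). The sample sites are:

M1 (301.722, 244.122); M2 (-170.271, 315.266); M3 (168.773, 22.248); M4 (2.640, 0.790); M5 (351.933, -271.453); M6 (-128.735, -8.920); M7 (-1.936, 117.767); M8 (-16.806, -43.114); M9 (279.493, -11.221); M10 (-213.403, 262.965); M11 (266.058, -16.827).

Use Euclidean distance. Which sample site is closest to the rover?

M3

Distances from (185.855, 73.115):
M1: √((115.867)² + (171.007)²) = √(13425.16169 + 29243.39405) = 206.564 m
M2: √((-356.126)² + (242.151)²) = √(126825.72788 + 58637.10680) = 430.654 m
M3: √((-17.082)² + (-50.867)²) = √(291.79472 + 2587.45169) = 53.659 m
M4: √((-183.215)² + (-72.325)²) = √(33567.73623 + 5230.90562) = 196.974 m
M5: √((166.078)² + (-344.568)²) = √(27581.90208 + 118727.10662) = 382.504 m
M6: √((-314.590)² + (-82.035)²) = √(98966.86810 + 6729.74122) = 325.110 m
M7: √((-187.791)² + (44.652)²) = √(35265.45968 + 1993.80110) = 193.027 m
M8: √((-202.661)² + (-116.229)²) = √(41071.48092 + 13509.18044) = 233.625 m
M9: √((93.638)² + (-84.336)²) = √(8768.07504 + 7112.56090) = 126.018 m
M10: √((-399.258)² + (189.850)²) = √(159406.95056 + 36043.02250) = 442.097 m
M11: √((80.203)² + (-89.942)²) = √(6432.52121 + 8089.56336) = 120.508 m
Minimum: M3 at 53.659 m.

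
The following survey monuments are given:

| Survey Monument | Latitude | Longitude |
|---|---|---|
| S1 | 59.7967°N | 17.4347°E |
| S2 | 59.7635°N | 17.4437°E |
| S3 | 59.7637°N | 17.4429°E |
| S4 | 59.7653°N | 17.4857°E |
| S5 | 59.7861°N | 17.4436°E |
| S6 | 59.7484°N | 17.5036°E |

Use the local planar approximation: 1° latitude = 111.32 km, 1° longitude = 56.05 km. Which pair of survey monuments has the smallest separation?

S2 and S3

Pairwise distances:
S2–S3: 0.0501 km
S1–S5: 1.2811 km
S4–S6: 2.1321 km
S2–S4: 2.3626 km
S3–S4: 2.4055 km
S3–S5: 2.4939 km
S2–S5: 2.5158 km
S4–S5: 3.3060 km
S1–S3: 3.7022 km
S1–S2: 3.7301 km
S2–S6: 3.7547 km
S3–S6: 3.8047 km
S1–S4: 4.5155 km
S5–S6: 5.3780 km
S1–S6: 6.6199 km
Closest pair: S2–S3 at 0.0501 km.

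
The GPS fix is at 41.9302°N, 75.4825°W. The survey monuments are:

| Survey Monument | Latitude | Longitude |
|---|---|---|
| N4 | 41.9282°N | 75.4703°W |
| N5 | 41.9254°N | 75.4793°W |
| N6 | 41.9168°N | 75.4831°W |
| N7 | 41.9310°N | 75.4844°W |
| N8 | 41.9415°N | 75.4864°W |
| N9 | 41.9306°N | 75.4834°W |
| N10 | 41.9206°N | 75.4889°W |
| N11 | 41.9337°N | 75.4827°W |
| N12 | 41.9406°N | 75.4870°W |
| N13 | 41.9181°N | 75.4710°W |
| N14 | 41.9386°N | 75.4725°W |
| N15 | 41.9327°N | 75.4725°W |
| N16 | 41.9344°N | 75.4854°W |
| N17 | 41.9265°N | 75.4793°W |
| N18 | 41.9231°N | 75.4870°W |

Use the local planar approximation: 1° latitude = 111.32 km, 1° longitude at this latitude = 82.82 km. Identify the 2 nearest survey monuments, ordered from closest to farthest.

Distances from 41.9302°N, 75.4825°W:
N4: 1.0346 km
N5: 0.5965 km
N6: 1.4925 km
N7: 0.1808 km
N8: 1.2987 km
N9: 0.0868 km
N10: 1.1929 km
N11: 0.3900 km
N12: 1.2162 km
N13: 1.6497 km
N14: 1.2491 km
N15: 0.8737 km
N16: 0.5256 km
N17: 0.4898 km
N18: 0.8738 km
Sorted: N9 (0.0868 km) < N7 (0.1808 km) < N11 (0.3900 km) < N17 (0.4898 km) < …

N9, N7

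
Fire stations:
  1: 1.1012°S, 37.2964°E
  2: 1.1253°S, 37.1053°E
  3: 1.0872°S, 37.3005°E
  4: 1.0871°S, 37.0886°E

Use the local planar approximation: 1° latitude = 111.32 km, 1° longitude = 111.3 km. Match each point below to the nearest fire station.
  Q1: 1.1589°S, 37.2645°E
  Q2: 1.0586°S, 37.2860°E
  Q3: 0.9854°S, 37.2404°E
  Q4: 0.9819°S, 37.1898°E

Q1→1; Q2→3; Q3→3; Q4→4

Q1 at 1.1589°S, 37.2645°E:
  1: √((0.0577·111.32)² + (0.0319·111.3)²) = √(41.257036 + 12.605837) = 7.3391 km
  2: √((0.0336·111.32)² + (-0.1592·111.3)²) = √(13.990233 + 313.961543) = 18.1094 km
  3: √((0.0717·111.32)² + (0.0360·111.3)²) = √(63.706641 + 16.054446) = 8.9309 km
  4: √((0.0718·111.32)² + (-0.1759·111.3)²) = √(63.884468 + 383.285163) = 21.1464 km
  → nearest: 1 (7.3391 km)
Q2 at 1.0586°S, 37.2860°E:
  1: √((-0.0426·111.32)² + (0.0104·111.3)²) = √(22.488764 + 1.339853) = 4.8815 km
  2: √((-0.0667·111.32)² + (-0.1807·111.3)²) = √(55.131278 + 404.488924) = 21.4388 km
  3: √((-0.0286·111.32)² + (0.0145·111.3)²) = √(10.136277 + 2.604512) = 3.5694 km
  4: √((-0.0285·111.32)² + (-0.1974·111.3)²) = √(10.065518 + 482.708143) = 22.1985 km
  → nearest: 3 (3.5694 km)
Q3 at 0.9854°S, 37.2404°E:
  1: √((-0.1158·111.32)² + (0.0560·111.3)²) = √(166.174168 + 38.847796) = 14.3186 km
  2: √((-0.1399·111.32)² + (-0.1351·111.3)²) = √(242.539135 + 226.100242) = 21.6481 km
  3: √((-0.1018·111.32)² + (0.0601·111.3)²) = √(128.422746 + 44.744460) = 13.1593 km
  4: √((-0.1017·111.32)² + (-0.1518·111.3)²) = √(128.170566 + 285.452514) = 20.3377 km
  → nearest: 3 (13.1593 km)
Q4 at 0.9819°S, 37.1898°E:
  1: √((-0.1193·111.32)² + (0.1066·111.3)²) = √(176.371043 + 140.768259) = 17.8084 km
  2: √((-0.1434·111.32)² + (-0.0845·111.3)²) = √(254.826564 + 88.451204) = 18.5278 km
  3: √((-0.1053·111.32)² + (0.1107·111.3)²) = √(137.405190 + 151.804823) = 17.0062 km
  4: √((-0.1052·111.32)² + (-0.1012·111.3)²) = √(137.144336 + 126.867784) = 16.2484 km
  → nearest: 4 (16.2484 km)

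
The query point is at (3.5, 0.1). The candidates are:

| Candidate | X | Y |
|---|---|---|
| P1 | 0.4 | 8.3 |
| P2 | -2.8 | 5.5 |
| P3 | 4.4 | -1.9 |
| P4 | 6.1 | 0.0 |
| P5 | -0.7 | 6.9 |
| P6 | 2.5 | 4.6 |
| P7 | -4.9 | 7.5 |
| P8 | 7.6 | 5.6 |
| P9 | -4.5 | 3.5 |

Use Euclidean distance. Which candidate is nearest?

P3

Distances from (3.5, 0.1):
P1: 8.8
P2: 8.3
P3: 2.2
P4: 2.6
P5: 8.0
P6: 4.6
P7: 11.2
P8: 6.9
P9: 8.7
Minimum: P3 at 2.2.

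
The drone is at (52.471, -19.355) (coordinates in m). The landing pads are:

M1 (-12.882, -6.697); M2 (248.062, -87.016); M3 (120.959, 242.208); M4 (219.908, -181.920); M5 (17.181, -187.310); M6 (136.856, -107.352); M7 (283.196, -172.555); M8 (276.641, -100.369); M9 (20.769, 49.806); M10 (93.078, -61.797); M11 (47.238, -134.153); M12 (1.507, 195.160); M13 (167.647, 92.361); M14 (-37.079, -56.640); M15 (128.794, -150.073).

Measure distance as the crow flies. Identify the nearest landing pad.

Distances from (52.471, -19.355):
M1: 66.568 m
M2: 206.963 m
M3: 270.381 m
M4: 233.372 m
M5: 171.622 m
M6: 121.919 m
M7: 276.955 m
M8: 238.360 m
M9: 76.081 m
M10: 58.739 m
M11: 114.917 m
M12: 220.486 m
M13: 160.456 m
M14: 97.002 m
M15: 151.368 m
Minimum: M10 at 58.739 m.

M10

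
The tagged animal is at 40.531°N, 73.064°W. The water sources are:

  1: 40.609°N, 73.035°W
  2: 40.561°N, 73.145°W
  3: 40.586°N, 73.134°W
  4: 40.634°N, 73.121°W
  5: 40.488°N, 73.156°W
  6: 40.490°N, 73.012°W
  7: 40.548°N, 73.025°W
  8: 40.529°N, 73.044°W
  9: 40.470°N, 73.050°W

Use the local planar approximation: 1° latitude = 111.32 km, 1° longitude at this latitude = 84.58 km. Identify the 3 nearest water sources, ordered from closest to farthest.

Distances from 40.531°N, 73.064°W:
1: 9.023 km
2: 7.622 km
3: 8.517 km
4: 12.438 km
5: 9.136 km
6: 6.338 km
7: 3.803 km
8: 1.706 km
9: 6.893 km
Sorted: 8 (1.706 km) < 7 (3.803 km) < 6 (6.338 km) < 9 (6.893 km) < 2 (7.622 km) < …

8, 7, 6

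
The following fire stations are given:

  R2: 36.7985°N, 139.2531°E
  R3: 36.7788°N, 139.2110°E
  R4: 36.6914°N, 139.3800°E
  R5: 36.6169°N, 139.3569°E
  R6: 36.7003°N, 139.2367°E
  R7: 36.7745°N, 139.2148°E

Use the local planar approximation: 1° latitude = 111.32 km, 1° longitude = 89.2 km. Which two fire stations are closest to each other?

R3 and R7

Pairwise distances:
R3–R7: √((-0.0043·111.32)² + (0.0038·89.2)²) = √(0.229131 + 0.114894) = 0.5865 km
R2–R7: √((-0.0240·111.32)² + (-0.0383·89.2)²) = √(7.137874 + 11.671516) = 4.3370 km
R2–R3: √((-0.0197·111.32)² + (-0.0421·89.2)²) = √(4.809267 + 14.102428) = 4.3488 km
R6–R7: √((0.0742·111.32)² + (-0.0219·89.2)²) = √(68.226675 + 3.816084) = 8.4878 km
R4–R5: √((-0.0745·111.32)² + (-0.0231·89.2)²) = √(68.779488 + 4.245743) = 8.5455 km
R3–R6: √((-0.0785·111.32)² + (0.0257·89.2)²) = √(76.363480 + 5.255281) = 9.0343 km
R2–R6: √((-0.0982·111.32)² + (-0.0164·89.2)²) = √(119.500403 + 2.140018) = 11.0291 km
R4–R6: √((0.0089·111.32)² + (-0.1433·89.2)²) = √(0.981582 + 163.388727) = 12.8207 km
R5–R6: √((0.0834·111.32)² + (-0.1202·89.2)²) = √(86.194290 + 114.957853) = 14.1828 km
R2–R4: √((-0.1071·111.32)² + (0.1269·89.2)²) = √(142.142954 + 128.130627) = 16.4400 km
R4–R7: √((0.0831·111.32)² + (-0.1652·89.2)²) = √(85.575302 + 217.144981) = 17.3989 km
R3–R4: √((-0.0874·111.32)² + (0.1690·89.2)²) = √(94.660602 + 227.249595) = 17.9419 km
R5–R7: √((0.1576·111.32)² + (-0.1421·89.2)²) = √(307.793059 + 160.663737) = 21.6439 km
R3–R5: √((-0.1619·111.32)² + (0.1459·89.2)²) = √(324.818004 + 169.371484) = 22.2304 km
R2–R5: √((-0.1816·111.32)² + (0.1038·89.2)²) = √(408.675012 + 85.728340) = 22.2352 km
Closest pair: R3–R7 at 0.5865 km.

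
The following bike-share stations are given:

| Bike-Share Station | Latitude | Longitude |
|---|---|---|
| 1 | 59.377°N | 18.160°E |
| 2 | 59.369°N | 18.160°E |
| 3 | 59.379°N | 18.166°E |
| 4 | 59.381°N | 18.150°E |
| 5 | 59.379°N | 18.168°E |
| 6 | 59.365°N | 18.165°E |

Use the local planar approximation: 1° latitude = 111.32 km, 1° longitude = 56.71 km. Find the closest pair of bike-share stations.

3 and 5

Pairwise distances:
1–2: √((-0.008·111.32)² + (0.000·56.71)²) = √(0.79310 + 0.00000) = 0.891 km
1–3: √((0.002·111.32)² + (0.006·56.71)²) = √(0.04957 + 0.11578) = 0.407 km
1–4: √((0.004·111.32)² + (-0.010·56.71)²) = √(0.19827 + 0.32160) = 0.721 km
1–5: √((0.002·111.32)² + (0.008·56.71)²) = √(0.04957 + 0.20583) = 0.505 km
1–6: √((-0.012·111.32)² + (0.005·56.71)²) = √(1.78447 + 0.08040) = 1.366 km
2–3: √((0.010·111.32)² + (0.006·56.71)²) = √(1.23921 + 0.11578) = 1.164 km
2–4: √((0.012·111.32)² + (-0.010·56.71)²) = √(1.78447 + 0.32160) = 1.451 km
2–5: √((0.010·111.32)² + (0.008·56.71)²) = √(1.23921 + 0.20583) = 1.202 km
2–6: √((-0.004·111.32)² + (0.005·56.71)²) = √(0.19827 + 0.08040) = 0.528 km
3–4: √((0.002·111.32)² + (-0.016·56.71)²) = √(0.04957 + 0.82330) = 0.934 km
3–5: √((0.000·111.32)² + (0.002·56.71)²) = √(0.00000 + 0.01286) = 0.113 km
3–6: √((-0.014·111.32)² + (-0.001·56.71)²) = √(2.42886 + 0.00322) = 1.560 km
4–5: √((-0.002·111.32)² + (0.018·56.71)²) = √(0.04957 + 1.04199) = 1.045 km
4–6: √((-0.016·111.32)² + (0.015·56.71)²) = √(3.17239 + 0.72361) = 1.974 km
5–6: √((-0.014·111.32)² + (-0.003·56.71)²) = √(2.42886 + 0.02894) = 1.568 km
Closest pair: 3–5 at 0.113 km.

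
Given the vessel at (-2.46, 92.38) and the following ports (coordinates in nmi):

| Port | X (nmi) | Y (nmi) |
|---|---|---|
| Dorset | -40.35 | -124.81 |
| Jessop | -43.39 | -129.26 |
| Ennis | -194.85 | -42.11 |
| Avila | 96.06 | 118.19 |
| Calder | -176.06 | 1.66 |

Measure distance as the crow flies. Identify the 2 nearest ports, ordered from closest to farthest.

Avila, Calder

Distances from (-2.46, 92.38):
Dorset: √((-37.89)² + (-217.19)²) = √(1435.6521 + 47171.4961) = 220.47 nmi
Jessop: √((-40.93)² + (-221.64)²) = √(1675.2649 + 49124.2896) = 225.39 nmi
Ennis: √((-192.39)² + (-134.49)²) = √(37013.9121 + 18087.5601) = 234.74 nmi
Avila: √((98.52)² + (25.81)²) = √(9706.1904 + 666.1561) = 101.84 nmi
Calder: √((-173.60)² + (-90.72)²) = √(30136.9600 + 8230.1184) = 195.88 nmi
Sorted: Avila (101.84 nmi) < Calder (195.88 nmi) < Dorset (220.47 nmi) < Jessop (225.39 nmi) < …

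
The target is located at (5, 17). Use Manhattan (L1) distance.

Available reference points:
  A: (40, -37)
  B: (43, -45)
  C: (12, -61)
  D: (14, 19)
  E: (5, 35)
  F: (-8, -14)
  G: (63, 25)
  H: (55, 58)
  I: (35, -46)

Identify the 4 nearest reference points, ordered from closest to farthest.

Distances from (5, 17):
A: |35| + |-54| = 35 + 54 = 89
B: |38| + |-62| = 38 + 62 = 100
C: |7| + |-78| = 7 + 78 = 85
D: |9| + |2| = 9 + 2 = 11
E: |0| + |18| = 0 + 18 = 18
F: |-13| + |-31| = 13 + 31 = 44
G: |58| + |8| = 58 + 8 = 66
H: |50| + |41| = 50 + 41 = 91
I: |30| + |-63| = 30 + 63 = 93
Sorted: D (11) < E (18) < F (44) < G (66) < C (85) < A (89) < …

D, E, F, G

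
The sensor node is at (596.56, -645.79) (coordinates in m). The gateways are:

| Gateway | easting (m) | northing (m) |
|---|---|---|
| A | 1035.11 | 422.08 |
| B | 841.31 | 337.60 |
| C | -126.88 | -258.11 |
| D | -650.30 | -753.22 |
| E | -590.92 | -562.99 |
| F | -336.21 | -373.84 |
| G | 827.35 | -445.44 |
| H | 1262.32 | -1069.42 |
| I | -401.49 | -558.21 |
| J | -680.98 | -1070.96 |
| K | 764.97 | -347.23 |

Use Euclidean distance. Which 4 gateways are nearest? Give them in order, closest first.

G, K, H, C

Distances from (596.56, -645.79):
A: √((438.55)² + (1067.87)²) = √(192326.1025 + 1140346.3369) = 1154.41 m
B: √((244.75)² + (983.39)²) = √(59902.5625 + 967055.8921) = 1013.39 m
C: √((-723.44)² + (387.68)²) = √(523365.4336 + 150295.7824) = 820.77 m
D: √((-1246.86)² + (-107.43)²) = √(1554659.8596 + 11541.2049) = 1251.48 m
E: √((-1187.48)² + (82.80)²) = √(1410108.7504 + 6855.8400) = 1190.36 m
F: √((-932.77)² + (271.95)²) = √(870059.8729 + 73956.8025) = 971.61 m
G: √((230.79)² + (200.35)²) = √(53264.0241 + 40140.1225) = 305.62 m
H: √((665.76)² + (-423.63)²) = √(443236.3776 + 179462.3769) = 789.11 m
I: √((-998.05)² + (87.58)²) = √(996103.8025 + 7670.2564) = 1001.89 m
J: √((-1277.54)² + (-425.17)²) = √(1632108.4516 + 180769.5289) = 1346.43 m
K: √((168.41)² + (298.56)²) = √(28361.9281 + 89138.0736) = 342.78 m
Sorted: G (305.62 m) < K (342.78 m) < H (789.11 m) < C (820.77 m) < F (971.61 m) < I (1001.89 m) < …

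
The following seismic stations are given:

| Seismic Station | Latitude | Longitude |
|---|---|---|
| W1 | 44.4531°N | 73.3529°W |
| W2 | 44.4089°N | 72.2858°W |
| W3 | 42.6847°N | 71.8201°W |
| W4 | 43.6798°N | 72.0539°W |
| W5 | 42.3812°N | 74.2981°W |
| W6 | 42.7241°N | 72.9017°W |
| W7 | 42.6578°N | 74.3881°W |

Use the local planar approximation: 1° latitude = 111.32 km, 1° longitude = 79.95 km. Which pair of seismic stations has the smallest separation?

W5 and W7

Pairwise distances:
W5–W7: √((0.2766·111.32)² + (-0.0900·79.95)²) = √(948.092578 + 51.775220) = 31.6207 km
W2–W4: √((-0.7291·111.32)² + (0.2319·79.95)²) = √(6587.499447 + 343.746618) = 83.2541 km
W1–W2: √((-0.0442·111.32)² + (1.0671·79.95)²) = √(24.209785 + 7278.588651) = 85.4564 km
W3–W6: √((0.0394·111.32)² + (-1.0816·79.95)²) = √(19.237066 + 7477.738840) = 86.5851 km
W3–W4: √((0.9951·111.32)² + (-0.2338·79.95)²) = √(12270.996940 + 349.402453) = 112.3406 km
W5–W6: √((0.3429·111.32)² + (1.3964·79.95)²) = √(1457.073184 + 12463.976355) = 117.9875 km
W6–W7: √((-0.0663·111.32)² + (-1.4864·79.95)²) = √(54.472016 + 14122.394188) = 119.0666 km
W4–W6: √((-0.9557·111.32)² + (-0.8478·79.95)²) = √(11318.518039 + 4594.346654) = 126.1462 km
W1–W4: √((-0.7733·111.32)² + (1.2990·79.95)²) = √(7410.413047 + 10785.871411) = 134.8936 km
W2–W6: √((-1.6848·111.32)² + (-0.6159·79.95)²) = √(35175.728697 + 2424.696270) = 193.9083 km
W2–W3: √((-1.7242·111.32)² + (0.4657·79.95)²) = √(36840.174347 + 1386.275066) = 195.5159 km
W1–W6: √((-1.7290·111.32)² + (0.4512·79.95)²) = √(37045.578568 + 1301.293073) = 195.8236 km
W3–W5: √((-0.3035·111.32)² + (-2.4780·79.95)²) = √(1141.468119 + 39249.989079) = 200.9763 km
W3–W7: √((-0.0269·111.32)² + (-2.5680·79.95)²) = √(8.967078 + 42152.853095) = 205.3334 km
W1–W7: √((-1.7953·111.32)² + (-1.0352·79.95)²) = √(39941.140069 + 6849.919423) = 216.3124 km
W4–W7: √((-1.0220·111.32)² + (-2.3342·79.95)²) = √(12943.394463 + 34826.759400) = 218.5638 km
W4–W5: √((-1.2986·111.32)² + (-2.2442·79.95)²) = √(20897.637546 + 32192.896418) = 230.4138 km
W1–W3: √((-1.7684·111.32)² + (1.5328·79.95)²) = √(38753.185554 + 15017.855443) = 231.8858 km
W1–W5: √((-2.0719·111.32)² + (-0.9452·79.95)²) = √(53196.612298 + 5710.634465) = 242.7082 km
W2–W7: √((-1.7511·111.32)² + (-2.1023·79.95)²) = √(37998.660843 + 28250.511583) = 257.3891 km
W2–W5: √((-2.0277·111.32)² + (-2.0123·79.95)²) = √(50951.127345 + 25883.463569) = 277.1905 km
Closest pair: W5–W7 at 31.6207 km.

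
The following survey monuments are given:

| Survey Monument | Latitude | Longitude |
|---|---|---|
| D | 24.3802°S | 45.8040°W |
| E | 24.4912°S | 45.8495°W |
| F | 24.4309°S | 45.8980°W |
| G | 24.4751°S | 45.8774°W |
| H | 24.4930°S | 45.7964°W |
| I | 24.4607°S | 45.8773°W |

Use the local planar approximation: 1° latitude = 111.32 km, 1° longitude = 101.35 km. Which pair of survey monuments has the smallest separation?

G and I

Pairwise distances:
G–I: 1.6030 km
E–G: 3.3478 km
F–I: 3.9251 km
E–I: 4.4121 km
F–G: 5.3450 km
E–H: 5.3854 km
E–F: 8.3199 km
G–H: 8.4477 km
H–I: 8.9530 km
D–F: 11.0732 km
D–I: 11.6402 km
F–H: 12.4024 km
D–H: 12.5805 km
D–G: 12.9207 km
D–E: 13.1890 km
Closest pair: G–I at 1.6030 km.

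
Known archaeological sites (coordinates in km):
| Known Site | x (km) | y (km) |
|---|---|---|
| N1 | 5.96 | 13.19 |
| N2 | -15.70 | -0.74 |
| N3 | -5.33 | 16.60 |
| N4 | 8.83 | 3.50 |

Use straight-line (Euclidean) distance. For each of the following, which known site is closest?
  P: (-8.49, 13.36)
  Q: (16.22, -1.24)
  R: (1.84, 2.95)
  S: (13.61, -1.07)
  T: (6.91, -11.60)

P→N3; Q→N4; R→N4; S→N4; T→N4

P at (-8.49, 13.36):
  N1: 14.45 km
  N2: 15.84 km
  N3: 4.53 km
  N4: 19.93 km
  → nearest: N3 (4.53 km)
Q at (16.22, -1.24):
  N1: 17.71 km
  N2: 31.92 km
  N3: 27.98 km
  N4: 8.78 km
  → nearest: N4 (8.78 km)
R at (1.84, 2.95):
  N1: 11.04 km
  N2: 17.92 km
  N3: 15.42 km
  N4: 7.01 km
  → nearest: N4 (7.01 km)
S at (13.61, -1.07):
  N1: 16.18 km
  N2: 29.31 km
  N3: 25.90 km
  N4: 6.61 km
  → nearest: N4 (6.61 km)
T at (6.91, -11.60):
  N1: 24.81 km
  N2: 25.08 km
  N3: 30.74 km
  N4: 15.22 km
  → nearest: N4 (15.22 km)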